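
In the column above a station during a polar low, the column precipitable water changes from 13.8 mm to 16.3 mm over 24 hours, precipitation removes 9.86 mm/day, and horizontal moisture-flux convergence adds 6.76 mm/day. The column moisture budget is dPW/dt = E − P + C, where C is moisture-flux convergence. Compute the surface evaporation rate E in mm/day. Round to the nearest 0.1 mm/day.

E ≈ 5.6 mm/day

dPW/dt = (16.3 − 13.8) mm / (24/24 day) = +2.500 mm/day.
E = dPW/dt + P − C = (+2.500) + 9.86 − (6.76) = 5.6 mm/day.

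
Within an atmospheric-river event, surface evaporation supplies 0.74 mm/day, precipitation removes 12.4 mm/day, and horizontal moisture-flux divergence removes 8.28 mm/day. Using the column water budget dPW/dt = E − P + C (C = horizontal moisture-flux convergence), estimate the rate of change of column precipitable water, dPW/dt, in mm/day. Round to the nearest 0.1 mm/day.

dPW/dt ≈ -19.9 mm/day

dPW/dt = E − P + C = 0.74 − 12.4 + (-8.28) = -19.9 mm/day.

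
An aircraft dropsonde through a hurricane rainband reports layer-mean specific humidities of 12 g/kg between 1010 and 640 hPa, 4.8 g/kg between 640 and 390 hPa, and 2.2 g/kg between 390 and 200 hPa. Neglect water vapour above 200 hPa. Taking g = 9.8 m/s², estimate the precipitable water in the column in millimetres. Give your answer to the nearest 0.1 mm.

Precipitable water is the column-integrated vapour mass per unit area: PW = (1/g) Σ q̄ Δp, with q in kg/kg and Δp in Pa (1 kg/m² of water = 1 mm).
Layer 1010–640 hPa: Δp = 370 hPa = 37000 Pa, q̄ = 0.012 kg/kg → 0.012 × 37000 / 9.8 = 45.31 mm
Layer 640–390 hPa: Δp = 250 hPa = 25000 Pa, q̄ = 0.0048 kg/kg → 0.0048 × 25000 / 9.8 = 12.24 mm
Layer 390–200 hPa: Δp = 190 hPa = 19000 Pa, q̄ = 0.0022 kg/kg → 0.0022 × 19000 / 9.8 = 4.27 mm
PW = 45.31 + 12.24 + 4.27 = 61.82 ≈ 61.8 mm.

PW ≈ 61.8 mm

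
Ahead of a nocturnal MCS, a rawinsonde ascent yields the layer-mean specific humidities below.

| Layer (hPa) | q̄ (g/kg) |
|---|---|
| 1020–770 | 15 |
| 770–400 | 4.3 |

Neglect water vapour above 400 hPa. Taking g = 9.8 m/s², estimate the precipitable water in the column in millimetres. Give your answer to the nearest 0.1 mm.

Precipitable water is the column-integrated vapour mass per unit area: PW = (1/g) Σ q̄ Δp, with q in kg/kg and Δp in Pa (1 kg/m² of water = 1 mm).
Layer 1020–770 hPa: Δp = 250 hPa = 25000 Pa, q̄ = 0.015 kg/kg → 0.015 × 25000 / 9.8 = 38.27 mm
Layer 770–400 hPa: Δp = 370 hPa = 37000 Pa, q̄ = 0.0043 kg/kg → 0.0043 × 37000 / 9.8 = 16.23 mm
PW = 38.27 + 16.23 = 54.50 ≈ 54.5 mm.

PW ≈ 54.5 mm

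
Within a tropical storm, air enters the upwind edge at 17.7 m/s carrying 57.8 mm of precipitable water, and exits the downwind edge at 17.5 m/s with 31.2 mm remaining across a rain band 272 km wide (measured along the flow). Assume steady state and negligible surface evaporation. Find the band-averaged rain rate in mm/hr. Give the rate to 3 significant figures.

R ≈ 6.31 mm/hr

Column moisture flux per unit crosswind length is F = V × PW.
Inflow: F_in = 17.7 × 57.8 = 1023.06 mm·m/s
Outflow: F_out = 17.5 × 31.2 = 546 mm·m/s
Steady-state rate R = (F_in − F_out)/L = (1023.06 − 546) / 272000 m = 1.754e-03 mm/s.
R = 1.754e-03 × 3600 = 6.31 mm/hr.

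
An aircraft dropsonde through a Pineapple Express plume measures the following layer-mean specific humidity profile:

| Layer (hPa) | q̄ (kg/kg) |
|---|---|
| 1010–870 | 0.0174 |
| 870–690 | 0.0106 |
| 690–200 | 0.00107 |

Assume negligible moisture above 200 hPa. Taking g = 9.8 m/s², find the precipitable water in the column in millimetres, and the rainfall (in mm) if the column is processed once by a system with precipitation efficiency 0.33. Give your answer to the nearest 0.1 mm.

PW ≈ 49.7 mm; rainfall ≈ 16.4 mm

Precipitable water is the column-integrated vapour mass per unit area: PW = (1/g) Σ q̄ Δp, with q in kg/kg and Δp in Pa (1 kg/m² of water = 1 mm).
Layer 1010–870 hPa: Δp = 140 hPa = 14000 Pa, q̄ = 0.0174 kg/kg → 0.0174 × 14000 / 9.8 = 24.86 mm
Layer 870–690 hPa: Δp = 180 hPa = 18000 Pa, q̄ = 0.0106 kg/kg → 0.0106 × 18000 / 9.8 = 19.47 mm
Layer 690–200 hPa: Δp = 490 hPa = 49000 Pa, q̄ = 0.00107 kg/kg → 0.00107 × 49000 / 9.8 = 5.35 mm
PW = 24.86 + 19.47 + 5.35 = 49.68 ≈ 49.7 mm.
Rainfall = ε × PW = 0.33 × 49.7 = 16.4 mm.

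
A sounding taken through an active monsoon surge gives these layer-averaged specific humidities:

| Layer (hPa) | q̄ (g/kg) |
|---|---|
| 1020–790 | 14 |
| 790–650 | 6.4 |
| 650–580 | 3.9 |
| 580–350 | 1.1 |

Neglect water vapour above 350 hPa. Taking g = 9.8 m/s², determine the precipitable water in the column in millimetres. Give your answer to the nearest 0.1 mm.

Precipitable water is the column-integrated vapour mass per unit area: PW = (1/g) Σ q̄ Δp, with q in kg/kg and Δp in Pa (1 kg/m² of water = 1 mm).
Layer 1020–790 hPa: Δp = 230 hPa = 23000 Pa, q̄ = 0.014 kg/kg → 0.014 × 23000 / 9.8 = 32.86 mm
Layer 790–650 hPa: Δp = 140 hPa = 14000 Pa, q̄ = 0.0064 kg/kg → 0.0064 × 14000 / 9.8 = 9.14 mm
Layer 650–580 hPa: Δp = 70 hPa = 7000 Pa, q̄ = 0.0039 kg/kg → 0.0039 × 7000 / 9.8 = 2.79 mm
Layer 580–350 hPa: Δp = 230 hPa = 23000 Pa, q̄ = 0.0011 kg/kg → 0.0011 × 23000 / 9.8 = 2.58 mm
PW = 32.86 + 9.14 + 2.79 + 2.58 = 47.37 ≈ 47.4 mm.

PW ≈ 47.4 mm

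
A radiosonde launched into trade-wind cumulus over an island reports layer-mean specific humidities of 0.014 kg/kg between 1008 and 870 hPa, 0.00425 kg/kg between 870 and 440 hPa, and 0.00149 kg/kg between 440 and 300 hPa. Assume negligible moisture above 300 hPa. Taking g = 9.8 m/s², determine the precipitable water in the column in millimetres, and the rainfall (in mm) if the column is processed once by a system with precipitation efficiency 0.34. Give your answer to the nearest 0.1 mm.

PW ≈ 40.5 mm; rainfall ≈ 13.8 mm

Precipitable water is the column-integrated vapour mass per unit area: PW = (1/g) Σ q̄ Δp, with q in kg/kg and Δp in Pa (1 kg/m² of water = 1 mm).
Layer 1008–870 hPa: Δp = 138 hPa = 13800 Pa, q̄ = 0.014 kg/kg → 0.014 × 13800 / 9.8 = 19.71 mm
Layer 870–440 hPa: Δp = 430 hPa = 43000 Pa, q̄ = 0.00425 kg/kg → 0.00425 × 43000 / 9.8 = 18.65 mm
Layer 440–300 hPa: Δp = 140 hPa = 14000 Pa, q̄ = 0.00149 kg/kg → 0.00149 × 14000 / 9.8 = 2.13 mm
PW = 19.71 + 18.65 + 2.13 = 40.49 ≈ 40.5 mm.
Rainfall = ε × PW = 0.34 × 40.5 = 13.8 mm.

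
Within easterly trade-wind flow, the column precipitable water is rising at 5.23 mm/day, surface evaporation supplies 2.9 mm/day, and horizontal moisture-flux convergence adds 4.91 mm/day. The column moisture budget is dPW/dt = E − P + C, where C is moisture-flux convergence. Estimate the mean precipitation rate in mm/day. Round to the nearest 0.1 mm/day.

dPW/dt = +5.23 mm/day.
P = E + C − dPW/dt = 2.9 + (4.91) − (+5.23) = 2.6 mm/day.

P ≈ 2.6 mm/day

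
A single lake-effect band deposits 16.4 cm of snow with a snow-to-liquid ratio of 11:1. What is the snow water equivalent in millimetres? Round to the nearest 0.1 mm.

SWE ≈ 14.9 mm

SWE = snow depth / ratio = 16.4 cm / 11 = 1.491 cm = 14.9 mm.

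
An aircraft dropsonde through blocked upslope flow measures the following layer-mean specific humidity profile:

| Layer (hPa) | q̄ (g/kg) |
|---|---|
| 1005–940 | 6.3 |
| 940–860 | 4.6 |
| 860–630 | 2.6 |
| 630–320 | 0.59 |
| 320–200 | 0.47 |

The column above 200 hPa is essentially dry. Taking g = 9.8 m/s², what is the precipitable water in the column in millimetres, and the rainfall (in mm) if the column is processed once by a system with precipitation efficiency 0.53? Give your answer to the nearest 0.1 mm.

Precipitable water is the column-integrated vapour mass per unit area: PW = (1/g) Σ q̄ Δp, with q in kg/kg and Δp in Pa (1 kg/m² of water = 1 mm).
Layer 1005–940 hPa: Δp = 65 hPa = 6500 Pa, q̄ = 0.0063 kg/kg → 0.0063 × 6500 / 9.8 = 4.18 mm
Layer 940–860 hPa: Δp = 80 hPa = 8000 Pa, q̄ = 0.0046 kg/kg → 0.0046 × 8000 / 9.8 = 3.76 mm
Layer 860–630 hPa: Δp = 230 hPa = 23000 Pa, q̄ = 0.0026 kg/kg → 0.0026 × 23000 / 9.8 = 6.10 mm
Layer 630–320 hPa: Δp = 310 hPa = 31000 Pa, q̄ = 0.00059 kg/kg → 0.00059 × 31000 / 9.8 = 1.87 mm
Layer 320–200 hPa: Δp = 120 hPa = 12000 Pa, q̄ = 0.00047 kg/kg → 0.00047 × 12000 / 9.8 = 0.58 mm
PW = 4.18 + 3.76 + 6.10 + 1.87 + 0.58 = 16.49 ≈ 16.5 mm.
Rainfall = ε × PW = 0.53 × 16.5 = 8.7 mm.

PW ≈ 16.5 mm; rainfall ≈ 8.7 mm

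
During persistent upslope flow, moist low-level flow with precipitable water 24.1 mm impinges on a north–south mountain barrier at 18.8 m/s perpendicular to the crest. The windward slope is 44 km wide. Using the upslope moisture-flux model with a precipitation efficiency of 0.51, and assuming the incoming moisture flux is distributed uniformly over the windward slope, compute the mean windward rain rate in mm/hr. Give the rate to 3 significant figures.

R ≈ 18.9 mm/hr

Incoming column moisture flux per unit ridge length: F = V × PW = 18.8 × 24.1 = 453.08 mm·m/s.
Spread over the 44 km slope with efficiency ε = 0.51: R = ε·F/W = 0.51 × 453.08 / 44000 m = 5.252e-03 mm/s.
R = 5.252e-03 × 3600 = 18.9 mm/hr.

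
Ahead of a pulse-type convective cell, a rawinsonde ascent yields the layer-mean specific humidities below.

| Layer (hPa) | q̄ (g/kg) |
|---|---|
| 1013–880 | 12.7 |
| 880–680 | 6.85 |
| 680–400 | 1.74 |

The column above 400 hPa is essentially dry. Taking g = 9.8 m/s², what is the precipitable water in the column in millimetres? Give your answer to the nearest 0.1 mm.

Precipitable water is the column-integrated vapour mass per unit area: PW = (1/g) Σ q̄ Δp, with q in kg/kg and Δp in Pa (1 kg/m² of water = 1 mm).
Layer 1013–880 hPa: Δp = 133 hPa = 13300 Pa, q̄ = 0.0127 kg/kg → 0.0127 × 13300 / 9.8 = 17.24 mm
Layer 880–680 hPa: Δp = 200 hPa = 20000 Pa, q̄ = 0.00685 kg/kg → 0.00685 × 20000 / 9.8 = 13.98 mm
Layer 680–400 hPa: Δp = 280 hPa = 28000 Pa, q̄ = 0.00174 kg/kg → 0.00174 × 28000 / 9.8 = 4.97 mm
PW = 17.24 + 13.98 + 4.97 = 36.19 ≈ 36.2 mm.

PW ≈ 36.2 mm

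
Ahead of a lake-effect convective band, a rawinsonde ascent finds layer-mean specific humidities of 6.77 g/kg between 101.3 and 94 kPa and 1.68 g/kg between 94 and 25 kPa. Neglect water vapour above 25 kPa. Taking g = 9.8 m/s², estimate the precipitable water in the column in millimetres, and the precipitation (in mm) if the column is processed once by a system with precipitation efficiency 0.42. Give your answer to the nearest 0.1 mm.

PW ≈ 16.9 mm; precipitation ≈ 7.1 mm

Precipitable water is the column-integrated vapour mass per unit area: PW = (1/g) Σ q̄ Δp, with q in kg/kg and Δp in Pa (1 kg/m² of water = 1 mm).
Layer 101.3–94 kPa: Δp = 73 hPa = 7300 Pa, q̄ = 0.00677 kg/kg → 0.00677 × 7300 / 9.8 = 5.04 mm
Layer 94–25 kPa: Δp = 690 hPa = 69000 Pa, q̄ = 0.00168 kg/kg → 0.00168 × 69000 / 9.8 = 11.83 mm
PW = 5.04 + 11.83 = 16.87 ≈ 16.9 mm.
Precipitation = ε × PW = 0.42 × 16.9 = 7.1 mm.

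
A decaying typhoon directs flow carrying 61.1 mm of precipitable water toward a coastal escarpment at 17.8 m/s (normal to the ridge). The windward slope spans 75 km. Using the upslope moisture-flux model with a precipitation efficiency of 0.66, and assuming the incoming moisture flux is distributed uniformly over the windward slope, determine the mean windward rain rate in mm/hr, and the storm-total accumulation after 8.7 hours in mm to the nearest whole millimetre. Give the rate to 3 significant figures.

R ≈ 34.5 mm/hr; total ≈ 300 mm

Incoming column moisture flux per unit ridge length: F = V × PW = 17.8 × 61.1 = 1087.58 mm·m/s.
Spread over the 75 km slope with efficiency ε = 0.66: R = ε·F/W = 0.66 × 1087.58 / 75000 m = 9.571e-03 mm/s.
R = 9.571e-03 × 3600 = 34.5 mm/hr.
Over 8.7 h: total = 34.5 × 8.7 = 300.15 ≈ 300 mm.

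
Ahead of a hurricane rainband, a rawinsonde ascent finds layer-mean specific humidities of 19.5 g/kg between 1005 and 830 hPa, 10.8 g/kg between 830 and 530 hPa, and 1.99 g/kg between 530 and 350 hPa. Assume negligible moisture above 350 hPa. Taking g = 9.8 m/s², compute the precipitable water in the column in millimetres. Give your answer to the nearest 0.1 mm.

PW ≈ 71.5 mm

Precipitable water is the column-integrated vapour mass per unit area: PW = (1/g) Σ q̄ Δp, with q in kg/kg and Δp in Pa (1 kg/m² of water = 1 mm).
Layer 1005–830 hPa: Δp = 175 hPa = 17500 Pa, q̄ = 0.0195 kg/kg → 0.0195 × 17500 / 9.8 = 34.82 mm
Layer 830–530 hPa: Δp = 300 hPa = 30000 Pa, q̄ = 0.0108 kg/kg → 0.0108 × 30000 / 9.8 = 33.06 mm
Layer 530–350 hPa: Δp = 180 hPa = 18000 Pa, q̄ = 0.00199 kg/kg → 0.00199 × 18000 / 9.8 = 3.66 mm
PW = 34.82 + 33.06 + 3.66 = 71.54 ≈ 71.5 mm.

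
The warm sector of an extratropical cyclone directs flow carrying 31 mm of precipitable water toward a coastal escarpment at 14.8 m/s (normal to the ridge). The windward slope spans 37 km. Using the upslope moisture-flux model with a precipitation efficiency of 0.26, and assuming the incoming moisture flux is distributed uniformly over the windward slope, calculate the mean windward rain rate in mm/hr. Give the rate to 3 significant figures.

Incoming column moisture flux per unit ridge length: F = V × PW = 14.8 × 31 = 458.8 mm·m/s.
Spread over the 37 km slope with efficiency ε = 0.26: R = ε·F/W = 0.26 × 458.8 / 37000 m = 3.224e-03 mm/s.
R = 3.224e-03 × 3600 = 11.6 mm/hr.

R ≈ 11.6 mm/hr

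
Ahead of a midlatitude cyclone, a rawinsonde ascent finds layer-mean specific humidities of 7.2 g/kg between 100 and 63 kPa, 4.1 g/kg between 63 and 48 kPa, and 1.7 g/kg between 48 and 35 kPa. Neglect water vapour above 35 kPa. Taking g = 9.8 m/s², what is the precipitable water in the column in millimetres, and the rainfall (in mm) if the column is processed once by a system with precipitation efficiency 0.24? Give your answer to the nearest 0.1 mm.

Precipitable water is the column-integrated vapour mass per unit area: PW = (1/g) Σ q̄ Δp, with q in kg/kg and Δp in Pa (1 kg/m² of water = 1 mm).
Layer 100–63 kPa: Δp = 370 hPa = 37000 Pa, q̄ = 0.0072 kg/kg → 0.0072 × 37000 / 9.8 = 27.18 mm
Layer 63–48 kPa: Δp = 150 hPa = 15000 Pa, q̄ = 0.0041 kg/kg → 0.0041 × 15000 / 9.8 = 6.28 mm
Layer 48–35 kPa: Δp = 130 hPa = 13000 Pa, q̄ = 0.0017 kg/kg → 0.0017 × 13000 / 9.8 = 2.26 mm
PW = 27.18 + 6.28 + 2.26 = 35.72 ≈ 35.7 mm.
Rainfall = ε × PW = 0.24 × 35.7 = 8.6 mm.

PW ≈ 35.7 mm; rainfall ≈ 8.6 mm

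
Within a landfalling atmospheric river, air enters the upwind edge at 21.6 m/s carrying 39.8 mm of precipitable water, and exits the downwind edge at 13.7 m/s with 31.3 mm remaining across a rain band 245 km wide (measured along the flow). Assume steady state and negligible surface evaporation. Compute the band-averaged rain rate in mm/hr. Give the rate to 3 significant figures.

R ≈ 6.33 mm/hr

Column moisture flux per unit crosswind length is F = V × PW.
Inflow: F_in = 21.6 × 39.8 = 859.68 mm·m/s
Outflow: F_out = 13.7 × 31.3 = 428.81 mm·m/s
Steady-state rate R = (F_in − F_out)/L = (859.68 − 428.81) / 245000 m = 1.759e-03 mm/s.
R = 1.759e-03 × 3600 = 6.33 mm/hr.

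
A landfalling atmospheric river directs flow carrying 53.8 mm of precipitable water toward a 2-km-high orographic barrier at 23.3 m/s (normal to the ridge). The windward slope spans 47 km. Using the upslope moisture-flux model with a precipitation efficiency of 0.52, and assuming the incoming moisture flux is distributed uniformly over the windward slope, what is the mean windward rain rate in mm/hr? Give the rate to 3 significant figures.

Incoming column moisture flux per unit ridge length: F = V × PW = 23.3 × 53.8 = 1253.54 mm·m/s.
Spread over the 47 km slope with efficiency ε = 0.52: R = ε·F/W = 0.52 × 1253.54 / 47000 m = 1.387e-02 mm/s.
R = 1.387e-02 × 3600 = 49.9 mm/hr.

R ≈ 49.9 mm/hr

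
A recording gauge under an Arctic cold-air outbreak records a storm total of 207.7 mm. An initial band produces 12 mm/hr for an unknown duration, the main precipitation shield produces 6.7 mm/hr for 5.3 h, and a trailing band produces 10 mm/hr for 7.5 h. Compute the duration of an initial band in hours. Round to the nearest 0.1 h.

Known phases: 6.7 × 5.3 + 10 × 7.5 = 35.51 + 75 = 110.51 mm.
Remaining depth = 207.7 − 110.51 = 97.19 mm.
Duration = 97.19 / 12 = 8.1 h.

duration ≈ 8.1 h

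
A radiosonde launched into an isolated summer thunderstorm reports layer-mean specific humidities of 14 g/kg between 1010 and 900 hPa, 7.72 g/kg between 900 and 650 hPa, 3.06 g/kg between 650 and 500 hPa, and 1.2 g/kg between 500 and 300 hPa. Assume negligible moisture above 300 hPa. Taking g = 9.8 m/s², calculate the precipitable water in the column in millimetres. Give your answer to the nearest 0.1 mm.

PW ≈ 42.5 mm

Precipitable water is the column-integrated vapour mass per unit area: PW = (1/g) Σ q̄ Δp, with q in kg/kg and Δp in Pa (1 kg/m² of water = 1 mm).
Layer 1010–900 hPa: Δp = 110 hPa = 11000 Pa, q̄ = 0.014 kg/kg → 0.014 × 11000 / 9.8 = 15.71 mm
Layer 900–650 hPa: Δp = 250 hPa = 25000 Pa, q̄ = 0.00772 kg/kg → 0.00772 × 25000 / 9.8 = 19.69 mm
Layer 650–500 hPa: Δp = 150 hPa = 15000 Pa, q̄ = 0.00306 kg/kg → 0.00306 × 15000 / 9.8 = 4.68 mm
Layer 500–300 hPa: Δp = 200 hPa = 20000 Pa, q̄ = 0.0012 kg/kg → 0.0012 × 20000 / 9.8 = 2.45 mm
PW = 15.71 + 19.69 + 4.68 + 2.45 = 42.53 ≈ 42.5 mm.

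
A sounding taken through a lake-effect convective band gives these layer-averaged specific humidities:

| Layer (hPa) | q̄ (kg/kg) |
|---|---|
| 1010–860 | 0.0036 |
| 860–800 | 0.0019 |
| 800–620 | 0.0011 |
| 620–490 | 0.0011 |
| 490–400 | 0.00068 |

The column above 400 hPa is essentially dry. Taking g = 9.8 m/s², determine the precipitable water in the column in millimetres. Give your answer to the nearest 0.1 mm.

PW ≈ 10.8 mm

Precipitable water is the column-integrated vapour mass per unit area: PW = (1/g) Σ q̄ Δp, with q in kg/kg and Δp in Pa (1 kg/m² of water = 1 mm).
Layer 1010–860 hPa: Δp = 150 hPa = 15000 Pa, q̄ = 0.0036 kg/kg → 0.0036 × 15000 / 9.8 = 5.51 mm
Layer 860–800 hPa: Δp = 60 hPa = 6000 Pa, q̄ = 0.0019 kg/kg → 0.0019 × 6000 / 9.8 = 1.16 mm
Layer 800–620 hPa: Δp = 180 hPa = 18000 Pa, q̄ = 0.0011 kg/kg → 0.0011 × 18000 / 9.8 = 2.02 mm
Layer 620–490 hPa: Δp = 130 hPa = 13000 Pa, q̄ = 0.0011 kg/kg → 0.0011 × 13000 / 9.8 = 1.46 mm
Layer 490–400 hPa: Δp = 90 hPa = 9000 Pa, q̄ = 0.00068 kg/kg → 0.00068 × 9000 / 9.8 = 0.62 mm
PW = 5.51 + 1.16 + 2.02 + 1.46 + 0.62 = 10.77 ≈ 10.8 mm.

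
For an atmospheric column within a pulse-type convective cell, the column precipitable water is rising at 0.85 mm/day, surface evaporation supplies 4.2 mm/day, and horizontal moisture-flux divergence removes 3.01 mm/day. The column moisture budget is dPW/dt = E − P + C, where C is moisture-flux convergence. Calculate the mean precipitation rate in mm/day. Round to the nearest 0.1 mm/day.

P ≈ 0.3 mm/day

dPW/dt = +0.85 mm/day.
P = E + C − dPW/dt = 4.2 + (-3.01) − (+0.85) = 0.3 mm/day.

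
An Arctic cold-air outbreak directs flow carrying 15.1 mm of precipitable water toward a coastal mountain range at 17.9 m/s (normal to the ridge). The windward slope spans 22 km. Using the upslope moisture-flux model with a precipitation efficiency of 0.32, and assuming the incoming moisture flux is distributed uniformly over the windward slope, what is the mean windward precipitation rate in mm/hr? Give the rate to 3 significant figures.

Incoming column moisture flux per unit ridge length: F = V × PW = 17.9 × 15.1 = 270.29 mm·m/s.
Spread over the 22 km slope with efficiency ε = 0.32: R = ε·F/W = 0.32 × 270.29 / 22000 m = 3.931e-03 mm/s.
R = 3.931e-03 × 3600 = 14.2 mm/hr.

R ≈ 14.2 mm/hr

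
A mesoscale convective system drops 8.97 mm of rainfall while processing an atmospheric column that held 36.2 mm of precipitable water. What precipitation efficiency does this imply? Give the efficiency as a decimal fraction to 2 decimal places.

ε ≈ 0.25

ε = rainfall / PW = 8.97 / 36.2 = 0.25.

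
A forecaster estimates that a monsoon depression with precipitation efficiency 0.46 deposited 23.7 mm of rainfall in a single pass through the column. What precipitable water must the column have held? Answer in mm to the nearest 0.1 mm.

PW = rainfall / ε = 23.7 / 0.46 = 51.5 mm.

PW ≈ 51.5 mm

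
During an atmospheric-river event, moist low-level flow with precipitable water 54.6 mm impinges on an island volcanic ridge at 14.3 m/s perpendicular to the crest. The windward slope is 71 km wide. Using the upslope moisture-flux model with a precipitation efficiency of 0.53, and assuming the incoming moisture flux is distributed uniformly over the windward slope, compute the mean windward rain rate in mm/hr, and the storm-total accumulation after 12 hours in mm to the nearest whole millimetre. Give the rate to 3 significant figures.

Incoming column moisture flux per unit ridge length: F = V × PW = 14.3 × 54.6 = 780.78 mm·m/s.
Spread over the 71 km slope with efficiency ε = 0.53: R = ε·F/W = 0.53 × 780.78 / 71000 m = 5.828e-03 mm/s.
R = 5.828e-03 × 3600 = 21.0 mm/hr.
Over 12 h: total = 21.0 × 12 = 252 mm.

R ≈ 21.0 mm/hr; total ≈ 252 mm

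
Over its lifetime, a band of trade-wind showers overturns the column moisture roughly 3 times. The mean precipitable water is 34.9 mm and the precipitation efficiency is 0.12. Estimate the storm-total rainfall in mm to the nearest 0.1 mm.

Each cycle deposits ε × PW = 0.12 × 34.9 = 4.188 mm.
Over 3 cycles: 3 × 4.188 = 12.6 mm.

rainfall ≈ 12.6 mm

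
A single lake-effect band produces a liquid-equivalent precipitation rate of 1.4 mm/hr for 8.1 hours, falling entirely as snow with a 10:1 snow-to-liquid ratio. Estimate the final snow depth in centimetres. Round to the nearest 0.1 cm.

snow depth ≈ 11.3 cm

Liquid-equivalent depth = 1.4 × 8.1 = 11.34 mm.
Snow depth = 11.34 mm × 10 = 113.4 mm = 11.3 cm.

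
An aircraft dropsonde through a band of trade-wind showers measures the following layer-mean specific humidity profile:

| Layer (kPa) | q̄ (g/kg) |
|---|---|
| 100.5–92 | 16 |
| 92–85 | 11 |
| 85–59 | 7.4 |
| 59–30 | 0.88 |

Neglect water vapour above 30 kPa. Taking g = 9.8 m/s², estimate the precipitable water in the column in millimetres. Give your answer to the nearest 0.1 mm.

Precipitable water is the column-integrated vapour mass per unit area: PW = (1/g) Σ q̄ Δp, with q in kg/kg and Δp in Pa (1 kg/m² of water = 1 mm).
Layer 100.5–92 kPa: Δp = 85 hPa = 8500 Pa, q̄ = 0.016 kg/kg → 0.016 × 8500 / 9.8 = 13.88 mm
Layer 92–85 kPa: Δp = 70 hPa = 7000 Pa, q̄ = 0.011 kg/kg → 0.011 × 7000 / 9.8 = 7.86 mm
Layer 85–59 kPa: Δp = 260 hPa = 26000 Pa, q̄ = 0.0074 kg/kg → 0.0074 × 26000 / 9.8 = 19.63 mm
Layer 59–30 kPa: Δp = 290 hPa = 29000 Pa, q̄ = 0.00088 kg/kg → 0.00088 × 29000 / 9.8 = 2.60 mm
PW = 13.88 + 7.86 + 19.63 + 2.60 = 43.97 ≈ 44.0 mm.

PW ≈ 44.0 mm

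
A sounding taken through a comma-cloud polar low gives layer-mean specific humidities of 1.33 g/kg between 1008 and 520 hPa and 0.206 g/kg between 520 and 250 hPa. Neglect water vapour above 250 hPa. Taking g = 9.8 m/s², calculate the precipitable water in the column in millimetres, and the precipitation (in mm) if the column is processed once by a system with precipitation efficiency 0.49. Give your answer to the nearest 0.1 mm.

Precipitable water is the column-integrated vapour mass per unit area: PW = (1/g) Σ q̄ Δp, with q in kg/kg and Δp in Pa (1 kg/m² of water = 1 mm).
Layer 1008–520 hPa: Δp = 488 hPa = 48800 Pa, q̄ = 0.00133 kg/kg → 0.00133 × 48800 / 9.8 = 6.62 mm
Layer 520–250 hPa: Δp = 270 hPa = 27000 Pa, q̄ = 0.000206 kg/kg → 0.000206 × 27000 / 9.8 = 0.57 mm
PW = 6.62 + 0.57 = 7.19 ≈ 7.2 mm.
Precipitation = ε × PW = 0.49 × 7.2 = 3.5 mm.

PW ≈ 7.2 mm; precipitation ≈ 3.5 mm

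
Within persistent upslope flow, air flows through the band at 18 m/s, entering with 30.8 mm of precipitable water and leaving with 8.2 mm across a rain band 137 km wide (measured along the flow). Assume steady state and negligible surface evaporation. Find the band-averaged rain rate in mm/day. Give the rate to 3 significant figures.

R ≈ 257 mm/day

Column moisture flux per unit crosswind length is F = V × PW.
Inflow: F_in = 18 × 30.8 = 554.4 mm·m/s
Outflow: F_out = 18 × 8.2 = 147.6 mm·m/s
Steady-state rate R = (F_in − F_out)/L = (554.4 − 147.6) / 137000 m = 2.969e-03 mm/s.
R = 2.969e-03 × 3600 × 24 = 257 mm/day.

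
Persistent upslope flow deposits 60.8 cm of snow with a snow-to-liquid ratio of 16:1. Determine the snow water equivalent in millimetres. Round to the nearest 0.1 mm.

SWE = snow depth / ratio = 60.8 cm / 16 = 3.800 cm = 38.0 mm.

SWE ≈ 38.0 mm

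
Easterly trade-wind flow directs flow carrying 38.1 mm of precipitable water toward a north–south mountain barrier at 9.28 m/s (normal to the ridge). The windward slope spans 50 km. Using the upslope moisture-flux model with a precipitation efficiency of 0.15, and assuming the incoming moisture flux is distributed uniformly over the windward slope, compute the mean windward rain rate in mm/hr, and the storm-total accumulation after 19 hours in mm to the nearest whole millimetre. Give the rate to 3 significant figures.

Incoming column moisture flux per unit ridge length: F = V × PW = 9.28 × 38.1 = 353.568 mm·m/s.
Spread over the 50 km slope with efficiency ε = 0.15: R = ε·F/W = 0.15 × 353.568 / 50000 m = 1.061e-03 mm/s.
R = 1.061e-03 × 3600 = 3.82 mm/hr.
Over 19 h: total = 3.82 × 19 = 72.58 ≈ 73 mm.

R ≈ 3.82 mm/hr; total ≈ 73 mm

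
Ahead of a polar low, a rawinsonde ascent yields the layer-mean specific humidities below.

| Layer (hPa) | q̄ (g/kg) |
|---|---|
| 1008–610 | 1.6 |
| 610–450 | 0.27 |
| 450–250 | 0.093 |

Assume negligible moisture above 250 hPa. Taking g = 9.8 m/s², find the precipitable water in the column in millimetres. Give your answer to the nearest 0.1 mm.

PW ≈ 7.1 mm

Precipitable water is the column-integrated vapour mass per unit area: PW = (1/g) Σ q̄ Δp, with q in kg/kg and Δp in Pa (1 kg/m² of water = 1 mm).
Layer 1008–610 hPa: Δp = 398 hPa = 39800 Pa, q̄ = 0.0016 kg/kg → 0.0016 × 39800 / 9.8 = 6.50 mm
Layer 610–450 hPa: Δp = 160 hPa = 16000 Pa, q̄ = 0.00027 kg/kg → 0.00027 × 16000 / 9.8 = 0.44 mm
Layer 450–250 hPa: Δp = 200 hPa = 20000 Pa, q̄ = 9.3e-05 kg/kg → 9.3e-05 × 20000 / 9.8 = 0.19 mm
PW = 6.50 + 0.44 + 0.19 = 7.13 ≈ 7.1 mm.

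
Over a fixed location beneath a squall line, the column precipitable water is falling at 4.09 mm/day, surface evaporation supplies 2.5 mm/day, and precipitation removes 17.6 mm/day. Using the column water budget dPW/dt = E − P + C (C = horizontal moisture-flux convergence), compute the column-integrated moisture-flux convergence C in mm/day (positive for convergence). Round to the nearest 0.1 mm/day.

C ≈ 11.0 mm/day

dPW/dt = -4.09 mm/day.
C = dPW/dt − E + P = (-4.09) − 2.5 + 17.6 = 11.0 mm/day.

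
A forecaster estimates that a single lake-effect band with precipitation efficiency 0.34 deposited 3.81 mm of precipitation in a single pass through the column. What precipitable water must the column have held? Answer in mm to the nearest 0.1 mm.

PW ≈ 11.2 mm

PW = precipitation / ε = 3.81 / 0.34 = 11.2 mm.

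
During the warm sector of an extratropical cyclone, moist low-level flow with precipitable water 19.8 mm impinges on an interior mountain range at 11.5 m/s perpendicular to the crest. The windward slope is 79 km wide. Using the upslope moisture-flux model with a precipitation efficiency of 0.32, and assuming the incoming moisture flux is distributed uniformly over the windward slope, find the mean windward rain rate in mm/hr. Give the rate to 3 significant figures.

R ≈ 3.32 mm/hr

Incoming column moisture flux per unit ridge length: F = V × PW = 11.5 × 19.8 = 227.7 mm·m/s.
Spread over the 79 km slope with efficiency ε = 0.32: R = ε·F/W = 0.32 × 227.7 / 79000 m = 9.223e-04 mm/s.
R = 9.223e-04 × 3600 = 3.32 mm/hr.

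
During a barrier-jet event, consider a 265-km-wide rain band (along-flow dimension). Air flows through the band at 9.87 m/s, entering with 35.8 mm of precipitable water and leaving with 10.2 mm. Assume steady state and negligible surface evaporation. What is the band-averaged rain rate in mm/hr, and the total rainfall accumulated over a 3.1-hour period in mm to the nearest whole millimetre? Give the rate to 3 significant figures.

R ≈ 3.43 mm/hr; total ≈ 11 mm

Column moisture flux per unit crosswind length is F = V × PW.
Inflow: F_in = 9.87 × 35.8 = 353.346 mm·m/s
Outflow: F_out = 9.87 × 10.2 = 100.674 mm·m/s
Steady-state rate R = (F_in − F_out)/L = (353.346 − 100.674) / 265000 m = 9.535e-04 mm/s.
R = 9.535e-04 × 3600 = 3.43 mm/hr.
Over 3.1 h: total = 3.43 × 3.1 = 10.633 ≈ 11 mm.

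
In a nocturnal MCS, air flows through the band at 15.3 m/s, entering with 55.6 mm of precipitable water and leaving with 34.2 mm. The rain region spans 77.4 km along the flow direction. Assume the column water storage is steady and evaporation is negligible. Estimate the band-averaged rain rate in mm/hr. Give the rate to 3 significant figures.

Column moisture flux per unit crosswind length is F = V × PW.
Inflow: F_in = 15.3 × 55.6 = 850.68 mm·m/s
Outflow: F_out = 15.3 × 34.2 = 523.26 mm·m/s
Steady-state rate R = (F_in − F_out)/L = (850.68 − 523.26) / 77400 m = 4.230e-03 mm/s.
R = 4.230e-03 × 3600 = 15.2 mm/hr.

R ≈ 15.2 mm/hr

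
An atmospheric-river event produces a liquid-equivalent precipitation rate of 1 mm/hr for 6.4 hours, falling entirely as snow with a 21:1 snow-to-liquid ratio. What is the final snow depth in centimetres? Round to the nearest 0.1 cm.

snow depth ≈ 13.4 cm

Liquid-equivalent depth = 1 × 6.4 = 6.4 mm.
Snow depth = 6.4 mm × 21 = 134.4 mm = 13.4 cm.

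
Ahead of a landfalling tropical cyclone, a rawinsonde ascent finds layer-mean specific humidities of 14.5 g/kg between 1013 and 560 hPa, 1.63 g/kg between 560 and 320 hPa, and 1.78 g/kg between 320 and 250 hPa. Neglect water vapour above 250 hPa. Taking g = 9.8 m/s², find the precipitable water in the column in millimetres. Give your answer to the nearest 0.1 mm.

Precipitable water is the column-integrated vapour mass per unit area: PW = (1/g) Σ q̄ Δp, with q in kg/kg and Δp in Pa (1 kg/m² of water = 1 mm).
Layer 1013–560 hPa: Δp = 453 hPa = 45300 Pa, q̄ = 0.0145 kg/kg → 0.0145 × 45300 / 9.8 = 67.03 mm
Layer 560–320 hPa: Δp = 240 hPa = 24000 Pa, q̄ = 0.00163 kg/kg → 0.00163 × 24000 / 9.8 = 3.99 mm
Layer 320–250 hPa: Δp = 70 hPa = 7000 Pa, q̄ = 0.00178 kg/kg → 0.00178 × 7000 / 9.8 = 1.27 mm
PW = 67.03 + 3.99 + 1.27 = 72.29 ≈ 72.3 mm.

PW ≈ 72.3 mm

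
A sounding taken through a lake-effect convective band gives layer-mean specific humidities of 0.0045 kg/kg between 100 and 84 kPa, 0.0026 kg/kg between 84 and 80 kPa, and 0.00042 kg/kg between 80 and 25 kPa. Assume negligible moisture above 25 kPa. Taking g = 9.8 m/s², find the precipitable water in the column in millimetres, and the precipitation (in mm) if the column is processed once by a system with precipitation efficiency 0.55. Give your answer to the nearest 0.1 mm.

Precipitable water is the column-integrated vapour mass per unit area: PW = (1/g) Σ q̄ Δp, with q in kg/kg and Δp in Pa (1 kg/m² of water = 1 mm).
Layer 100–84 kPa: Δp = 160 hPa = 16000 Pa, q̄ = 0.0045 kg/kg → 0.0045 × 16000 / 9.8 = 7.35 mm
Layer 84–80 kPa: Δp = 40 hPa = 4000 Pa, q̄ = 0.0026 kg/kg → 0.0026 × 4000 / 9.8 = 1.06 mm
Layer 80–25 kPa: Δp = 550 hPa = 55000 Pa, q̄ = 0.00042 kg/kg → 0.00042 × 55000 / 9.8 = 2.36 mm
PW = 7.35 + 1.06 + 2.36 = 10.77 ≈ 10.8 mm.
Precipitation = ε × PW = 0.55 × 10.8 = 5.9 mm.

PW ≈ 10.8 mm; precipitation ≈ 5.9 mm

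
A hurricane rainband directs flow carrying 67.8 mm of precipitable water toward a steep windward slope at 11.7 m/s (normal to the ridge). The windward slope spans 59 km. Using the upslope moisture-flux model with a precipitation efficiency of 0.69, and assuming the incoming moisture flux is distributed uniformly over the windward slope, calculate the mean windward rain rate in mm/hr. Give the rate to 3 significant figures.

Incoming column moisture flux per unit ridge length: F = V × PW = 11.7 × 67.8 = 793.26 mm·m/s.
Spread over the 59 km slope with efficiency ε = 0.69: R = ε·F/W = 0.69 × 793.26 / 59000 m = 9.277e-03 mm/s.
R = 9.277e-03 × 3600 = 33.4 mm/hr.

R ≈ 33.4 mm/hr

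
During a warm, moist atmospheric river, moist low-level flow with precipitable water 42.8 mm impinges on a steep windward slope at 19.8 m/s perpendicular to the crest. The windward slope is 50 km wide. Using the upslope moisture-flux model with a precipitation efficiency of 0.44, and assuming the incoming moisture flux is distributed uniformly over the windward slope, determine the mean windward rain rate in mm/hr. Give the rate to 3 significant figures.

Incoming column moisture flux per unit ridge length: F = V × PW = 19.8 × 42.8 = 847.44 mm·m/s.
Spread over the 50 km slope with efficiency ε = 0.44: R = ε·F/W = 0.44 × 847.44 / 50000 m = 7.457e-03 mm/s.
R = 7.457e-03 × 3600 = 26.8 mm/hr.

R ≈ 26.8 mm/hr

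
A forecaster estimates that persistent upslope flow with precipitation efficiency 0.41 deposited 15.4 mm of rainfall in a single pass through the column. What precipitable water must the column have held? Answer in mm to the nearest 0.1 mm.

PW ≈ 37.6 mm

PW = rainfall / ε = 15.4 / 0.41 = 37.6 mm.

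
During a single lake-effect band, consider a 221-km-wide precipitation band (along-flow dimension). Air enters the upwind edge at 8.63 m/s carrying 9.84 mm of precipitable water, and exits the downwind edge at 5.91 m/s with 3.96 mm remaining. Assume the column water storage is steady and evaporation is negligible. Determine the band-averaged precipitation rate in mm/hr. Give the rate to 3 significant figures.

R ≈ 1.00 mm/hr

Column moisture flux per unit crosswind length is F = V × PW.
Inflow: F_in = 8.63 × 9.84 = 84.9192 mm·m/s
Outflow: F_out = 5.91 × 3.96 = 23.4036 mm·m/s
Steady-state rate R = (F_in − F_out)/L = (84.9192 − 23.4036) / 221000 m = 2.784e-04 mm/s.
R = 2.784e-04 × 3600 = 1.00 mm/hr.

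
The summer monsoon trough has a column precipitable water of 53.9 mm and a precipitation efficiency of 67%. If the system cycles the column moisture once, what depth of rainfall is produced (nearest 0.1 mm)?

Rainfall = ε × PW = 0.67 × 53.9 = 36.1 mm.

rainfall ≈ 36.1 mm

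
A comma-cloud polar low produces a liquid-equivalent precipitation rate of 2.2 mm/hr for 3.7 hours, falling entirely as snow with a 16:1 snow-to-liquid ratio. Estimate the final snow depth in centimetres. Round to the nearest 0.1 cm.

snow depth ≈ 13.0 cm

Liquid-equivalent depth = 2.2 × 3.7 = 8.14 mm.
Snow depth = 8.14 mm × 16 = 130.24 mm = 13.0 cm.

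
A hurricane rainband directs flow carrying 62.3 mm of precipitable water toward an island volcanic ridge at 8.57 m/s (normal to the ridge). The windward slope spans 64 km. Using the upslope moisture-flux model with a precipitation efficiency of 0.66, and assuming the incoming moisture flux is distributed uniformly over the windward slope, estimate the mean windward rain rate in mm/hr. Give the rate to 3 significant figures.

R ≈ 19.8 mm/hr

Incoming column moisture flux per unit ridge length: F = V × PW = 8.57 × 62.3 = 533.911 mm·m/s.
Spread over the 64 km slope with efficiency ε = 0.66: R = ε·F/W = 0.66 × 533.911 / 64000 m = 5.506e-03 mm/s.
R = 5.506e-03 × 3600 = 19.8 mm/hr.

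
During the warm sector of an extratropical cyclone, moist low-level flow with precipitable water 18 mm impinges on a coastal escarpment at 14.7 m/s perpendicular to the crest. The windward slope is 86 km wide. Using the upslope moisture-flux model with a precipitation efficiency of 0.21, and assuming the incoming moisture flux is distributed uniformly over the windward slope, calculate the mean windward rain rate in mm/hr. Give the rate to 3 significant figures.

R ≈ 2.33 mm/hr

Incoming column moisture flux per unit ridge length: F = V × PW = 14.7 × 18 = 264.6 mm·m/s.
Spread over the 86 km slope with efficiency ε = 0.21: R = ε·F/W = 0.21 × 264.6 / 86000 m = 6.461e-04 mm/s.
R = 6.461e-04 × 3600 = 2.33 mm/hr.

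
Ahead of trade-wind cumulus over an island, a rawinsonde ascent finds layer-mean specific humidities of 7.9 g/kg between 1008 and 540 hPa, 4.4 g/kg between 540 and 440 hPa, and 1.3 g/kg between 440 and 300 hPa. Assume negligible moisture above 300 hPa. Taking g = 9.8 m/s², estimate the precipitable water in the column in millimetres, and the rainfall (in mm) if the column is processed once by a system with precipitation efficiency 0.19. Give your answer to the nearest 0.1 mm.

Precipitable water is the column-integrated vapour mass per unit area: PW = (1/g) Σ q̄ Δp, with q in kg/kg and Δp in Pa (1 kg/m² of water = 1 mm).
Layer 1008–540 hPa: Δp = 468 hPa = 46800 Pa, q̄ = 0.0079 kg/kg → 0.0079 × 46800 / 9.8 = 37.73 mm
Layer 540–440 hPa: Δp = 100 hPa = 10000 Pa, q̄ = 0.0044 kg/kg → 0.0044 × 10000 / 9.8 = 4.49 mm
Layer 440–300 hPa: Δp = 140 hPa = 14000 Pa, q̄ = 0.0013 kg/kg → 0.0013 × 14000 / 9.8 = 1.86 mm
PW = 37.73 + 4.49 + 1.86 = 44.08 ≈ 44.1 mm.
Rainfall = ε × PW = 0.19 × 44.1 = 8.4 mm.

PW ≈ 44.1 mm; rainfall ≈ 8.4 mm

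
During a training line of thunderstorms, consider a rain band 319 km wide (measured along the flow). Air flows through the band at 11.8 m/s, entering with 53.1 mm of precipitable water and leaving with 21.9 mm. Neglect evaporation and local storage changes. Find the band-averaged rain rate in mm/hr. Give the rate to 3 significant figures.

Column moisture flux per unit crosswind length is F = V × PW.
Inflow: F_in = 11.8 × 53.1 = 626.58 mm·m/s
Outflow: F_out = 11.8 × 21.9 = 258.42 mm·m/s
Steady-state rate R = (F_in − F_out)/L = (626.58 − 258.42) / 319000 m = 1.154e-03 mm/s.
R = 1.154e-03 × 3600 = 4.15 mm/hr.

R ≈ 4.15 mm/hr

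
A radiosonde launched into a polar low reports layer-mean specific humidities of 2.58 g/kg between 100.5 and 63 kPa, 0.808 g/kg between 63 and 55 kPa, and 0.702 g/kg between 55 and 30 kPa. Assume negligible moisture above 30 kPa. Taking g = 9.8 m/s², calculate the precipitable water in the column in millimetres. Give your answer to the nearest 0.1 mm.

PW ≈ 12.3 mm

Precipitable water is the column-integrated vapour mass per unit area: PW = (1/g) Σ q̄ Δp, with q in kg/kg and Δp in Pa (1 kg/m² of water = 1 mm).
Layer 100.5–63 kPa: Δp = 375 hPa = 37500 Pa, q̄ = 0.00258 kg/kg → 0.00258 × 37500 / 9.8 = 9.87 mm
Layer 63–55 kPa: Δp = 80 hPa = 8000 Pa, q̄ = 0.000808 kg/kg → 0.000808 × 8000 / 9.8 = 0.66 mm
Layer 55–30 kPa: Δp = 250 hPa = 25000 Pa, q̄ = 0.000702 kg/kg → 0.000702 × 25000 / 9.8 = 1.79 mm
PW = 9.87 + 0.66 + 1.79 = 12.32 ≈ 12.3 mm.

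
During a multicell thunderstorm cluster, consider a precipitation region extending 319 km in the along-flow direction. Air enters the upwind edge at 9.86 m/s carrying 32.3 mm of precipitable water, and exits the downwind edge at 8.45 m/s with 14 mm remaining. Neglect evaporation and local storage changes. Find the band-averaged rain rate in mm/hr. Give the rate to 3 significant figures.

Column moisture flux per unit crosswind length is F = V × PW.
Inflow: F_in = 9.86 × 32.3 = 318.478 mm·m/s
Outflow: F_out = 8.45 × 14 = 118.3 mm·m/s
Steady-state rate R = (F_in − F_out)/L = (318.478 − 118.3) / 319000 m = 6.275e-04 mm/s.
R = 6.275e-04 × 3600 = 2.26 mm/hr.

R ≈ 2.26 mm/hr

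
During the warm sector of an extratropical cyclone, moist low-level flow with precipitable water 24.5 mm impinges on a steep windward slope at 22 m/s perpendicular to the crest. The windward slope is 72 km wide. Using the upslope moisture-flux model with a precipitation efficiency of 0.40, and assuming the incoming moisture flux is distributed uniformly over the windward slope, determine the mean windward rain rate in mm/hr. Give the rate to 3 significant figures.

R ≈ 10.8 mm/hr

Incoming column moisture flux per unit ridge length: F = V × PW = 22 × 24.5 = 539 mm·m/s.
Spread over the 72 km slope with efficiency ε = 0.40: R = ε·F/W = 0.40 × 539 / 72000 m = 2.994e-03 mm/s.
R = 2.994e-03 × 3600 = 10.8 mm/hr.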